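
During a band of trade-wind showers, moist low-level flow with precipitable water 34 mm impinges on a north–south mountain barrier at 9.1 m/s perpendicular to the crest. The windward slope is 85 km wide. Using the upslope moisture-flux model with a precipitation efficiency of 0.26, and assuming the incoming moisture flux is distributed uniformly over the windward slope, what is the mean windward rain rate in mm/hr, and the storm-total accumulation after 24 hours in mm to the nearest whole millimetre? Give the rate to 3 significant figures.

R ≈ 3.41 mm/hr; total ≈ 82 mm

Incoming column moisture flux per unit ridge length: F = V × PW = 9.1 × 34 = 309.4 mm·m/s.
Spread over the 85 km slope with efficiency ε = 0.26: R = ε·F/W = 0.26 × 309.4 / 85000 m = 9.464e-04 mm/s.
R = 9.464e-04 × 3600 = 3.41 mm/hr.
Over 24 h: total = 3.41 × 24 = 81.84 ≈ 82 mm.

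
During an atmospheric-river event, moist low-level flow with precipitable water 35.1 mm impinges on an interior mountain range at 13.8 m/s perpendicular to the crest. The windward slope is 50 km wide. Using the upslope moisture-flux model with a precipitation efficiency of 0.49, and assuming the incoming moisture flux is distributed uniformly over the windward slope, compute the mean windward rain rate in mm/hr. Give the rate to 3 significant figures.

Incoming column moisture flux per unit ridge length: F = V × PW = 13.8 × 35.1 = 484.38 mm·m/s.
Spread over the 50 km slope with efficiency ε = 0.49: R = ε·F/W = 0.49 × 484.38 / 50000 m = 4.747e-03 mm/s.
R = 4.747e-03 × 3600 = 17.1 mm/hr.

R ≈ 17.1 mm/hr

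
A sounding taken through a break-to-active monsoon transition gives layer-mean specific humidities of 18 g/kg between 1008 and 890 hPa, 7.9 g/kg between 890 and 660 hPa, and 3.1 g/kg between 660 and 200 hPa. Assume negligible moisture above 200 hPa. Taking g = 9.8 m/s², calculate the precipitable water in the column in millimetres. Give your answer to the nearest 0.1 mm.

PW ≈ 54.8 mm

Precipitable water is the column-integrated vapour mass per unit area: PW = (1/g) Σ q̄ Δp, with q in kg/kg and Δp in Pa (1 kg/m² of water = 1 mm).
Layer 1008–890 hPa: Δp = 118 hPa = 11800 Pa, q̄ = 0.018 kg/kg → 0.018 × 11800 / 9.8 = 21.67 mm
Layer 890–660 hPa: Δp = 230 hPa = 23000 Pa, q̄ = 0.0079 kg/kg → 0.0079 × 23000 / 9.8 = 18.54 mm
Layer 660–200 hPa: Δp = 460 hPa = 46000 Pa, q̄ = 0.0031 kg/kg → 0.0031 × 46000 / 9.8 = 14.55 mm
PW = 21.67 + 18.54 + 14.55 = 54.76 ≈ 54.8 mm.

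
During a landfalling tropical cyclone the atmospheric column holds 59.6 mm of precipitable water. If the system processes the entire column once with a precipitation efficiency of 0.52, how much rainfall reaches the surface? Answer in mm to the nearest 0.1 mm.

Rainfall = ε × PW = 0.52 × 59.6 = 31.0 mm.

rainfall ≈ 31.0 mm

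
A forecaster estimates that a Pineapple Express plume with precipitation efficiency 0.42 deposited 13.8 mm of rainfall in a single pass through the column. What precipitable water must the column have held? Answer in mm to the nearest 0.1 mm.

PW = rainfall / ε = 13.8 / 0.42 = 32.9 mm.

PW ≈ 32.9 mm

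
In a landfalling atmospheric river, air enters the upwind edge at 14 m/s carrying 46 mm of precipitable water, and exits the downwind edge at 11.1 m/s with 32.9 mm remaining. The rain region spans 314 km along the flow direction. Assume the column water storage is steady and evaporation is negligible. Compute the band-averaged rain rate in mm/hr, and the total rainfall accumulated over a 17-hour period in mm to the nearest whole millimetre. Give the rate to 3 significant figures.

R ≈ 3.20 mm/hr; total ≈ 54 mm

Column moisture flux per unit crosswind length is F = V × PW.
Inflow: F_in = 14 × 46 = 644 mm·m/s
Outflow: F_out = 11.1 × 32.9 = 365.19 mm·m/s
Steady-state rate R = (F_in − F_out)/L = (644 − 365.19) / 314000 m = 8.879e-04 mm/s.
R = 8.879e-04 × 3600 = 3.20 mm/hr.
Over 17 h: total = 3.20 × 17 = 54.4 ≈ 54 mm.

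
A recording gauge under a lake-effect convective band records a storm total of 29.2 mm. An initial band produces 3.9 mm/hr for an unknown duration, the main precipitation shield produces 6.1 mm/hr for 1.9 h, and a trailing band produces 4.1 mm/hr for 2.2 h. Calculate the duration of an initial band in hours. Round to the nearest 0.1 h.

Known phases: 6.1 × 1.9 + 4.1 × 2.2 = 11.59 + 9.02 = 20.61 mm.
Remaining depth = 29.2 − 20.61 = 8.59 mm.
Duration = 8.59 / 3.9 = 2.2 h.

duration ≈ 2.2 h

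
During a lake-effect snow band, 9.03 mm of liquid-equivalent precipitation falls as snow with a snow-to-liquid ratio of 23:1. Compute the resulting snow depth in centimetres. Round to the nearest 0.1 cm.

Snow depth = liquid × ratio = 9.03 mm × 23 = 207.69 mm = 20.8 cm.

snow depth ≈ 20.8 cm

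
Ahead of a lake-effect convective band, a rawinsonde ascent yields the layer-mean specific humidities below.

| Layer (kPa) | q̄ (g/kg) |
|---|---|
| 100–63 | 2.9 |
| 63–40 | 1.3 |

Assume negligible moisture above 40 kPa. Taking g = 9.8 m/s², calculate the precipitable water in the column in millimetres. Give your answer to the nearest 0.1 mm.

Precipitable water is the column-integrated vapour mass per unit area: PW = (1/g) Σ q̄ Δp, with q in kg/kg and Δp in Pa (1 kg/m² of water = 1 mm).
Layer 100–63 kPa: Δp = 370 hPa = 37000 Pa, q̄ = 0.0029 kg/kg → 0.0029 × 37000 / 9.8 = 10.95 mm
Layer 63–40 kPa: Δp = 230 hPa = 23000 Pa, q̄ = 0.0013 kg/kg → 0.0013 × 23000 / 9.8 = 3.05 mm
PW = 10.95 + 3.05 = 14.00 ≈ 14.0 mm.

PW ≈ 14.0 mm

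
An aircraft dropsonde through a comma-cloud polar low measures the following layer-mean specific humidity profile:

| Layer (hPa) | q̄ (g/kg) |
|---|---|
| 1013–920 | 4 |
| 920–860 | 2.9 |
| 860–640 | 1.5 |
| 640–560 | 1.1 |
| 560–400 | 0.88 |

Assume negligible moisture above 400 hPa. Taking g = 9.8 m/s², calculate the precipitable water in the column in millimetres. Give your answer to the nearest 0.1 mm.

PW ≈ 11.3 mm

Precipitable water is the column-integrated vapour mass per unit area: PW = (1/g) Σ q̄ Δp, with q in kg/kg and Δp in Pa (1 kg/m² of water = 1 mm).
Layer 1013–920 hPa: Δp = 93 hPa = 9300 Pa, q̄ = 0.004 kg/kg → 0.004 × 9300 / 9.8 = 3.80 mm
Layer 920–860 hPa: Δp = 60 hPa = 6000 Pa, q̄ = 0.0029 kg/kg → 0.0029 × 6000 / 9.8 = 1.78 mm
Layer 860–640 hPa: Δp = 220 hPa = 22000 Pa, q̄ = 0.0015 kg/kg → 0.0015 × 22000 / 9.8 = 3.37 mm
Layer 640–560 hPa: Δp = 80 hPa = 8000 Pa, q̄ = 0.0011 kg/kg → 0.0011 × 8000 / 9.8 = 0.90 mm
Layer 560–400 hPa: Δp = 160 hPa = 16000 Pa, q̄ = 0.00088 kg/kg → 0.00088 × 16000 / 9.8 = 1.44 mm
PW = 3.80 + 1.78 + 3.37 + 0.90 + 1.44 = 11.29 ≈ 11.3 mm.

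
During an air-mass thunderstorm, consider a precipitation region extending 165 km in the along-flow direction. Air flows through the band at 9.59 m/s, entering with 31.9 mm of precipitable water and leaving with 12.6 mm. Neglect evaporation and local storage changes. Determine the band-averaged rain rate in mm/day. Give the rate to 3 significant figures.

Column moisture flux per unit crosswind length is F = V × PW.
Inflow: F_in = 9.59 × 31.9 = 305.921 mm·m/s
Outflow: F_out = 9.59 × 12.6 = 120.834 mm·m/s
Steady-state rate R = (F_in − F_out)/L = (305.921 − 120.834) / 165000 m = 1.122e-03 mm/s.
R = 1.122e-03 × 3600 × 24 = 96.9 mm/day.

R ≈ 96.9 mm/day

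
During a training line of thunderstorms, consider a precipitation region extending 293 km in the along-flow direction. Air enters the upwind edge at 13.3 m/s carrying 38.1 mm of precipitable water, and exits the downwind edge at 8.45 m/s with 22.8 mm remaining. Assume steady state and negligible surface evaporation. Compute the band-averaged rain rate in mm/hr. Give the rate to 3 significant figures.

R ≈ 3.86 mm/hr

Column moisture flux per unit crosswind length is F = V × PW.
Inflow: F_in = 13.3 × 38.1 = 506.73 mm·m/s
Outflow: F_out = 8.45 × 22.8 = 192.66 mm·m/s
Steady-state rate R = (F_in − F_out)/L = (506.73 − 192.66) / 293000 m = 1.072e-03 mm/s.
R = 1.072e-03 × 3600 = 3.86 mm/hr.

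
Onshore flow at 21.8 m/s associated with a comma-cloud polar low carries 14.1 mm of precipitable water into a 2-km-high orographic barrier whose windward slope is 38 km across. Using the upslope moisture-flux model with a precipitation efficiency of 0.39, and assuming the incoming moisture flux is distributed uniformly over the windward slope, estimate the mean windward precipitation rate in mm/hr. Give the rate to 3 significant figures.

Incoming column moisture flux per unit ridge length: F = V × PW = 21.8 × 14.1 = 307.38 mm·m/s.
Spread over the 38 km slope with efficiency ε = 0.39: R = ε·F/W = 0.39 × 307.38 / 38000 m = 3.155e-03 mm/s.
R = 3.155e-03 × 3600 = 11.4 mm/hr.

R ≈ 11.4 mm/hr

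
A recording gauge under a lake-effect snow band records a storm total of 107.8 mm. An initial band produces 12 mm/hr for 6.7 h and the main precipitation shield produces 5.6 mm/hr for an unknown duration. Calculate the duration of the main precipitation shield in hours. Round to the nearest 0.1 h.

Known phases: 12 × 6.7 = 80.4 mm.
Remaining depth = 107.8 − 80.4 = 27.4 mm.
Duration = 27.4 / 5.6 = 4.9 h.

duration ≈ 4.9 h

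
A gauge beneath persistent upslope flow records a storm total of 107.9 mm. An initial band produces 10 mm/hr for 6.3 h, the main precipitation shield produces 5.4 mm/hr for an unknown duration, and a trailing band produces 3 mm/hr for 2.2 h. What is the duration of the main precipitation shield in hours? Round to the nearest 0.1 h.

duration ≈ 7.1 h

Known phases: 10 × 6.3 + 3 × 2.2 = 63 + 6.6 = 69.6 mm.
Remaining depth = 107.9 − 69.6 = 38.3 mm.
Duration = 38.3 / 5.4 = 7.1 h.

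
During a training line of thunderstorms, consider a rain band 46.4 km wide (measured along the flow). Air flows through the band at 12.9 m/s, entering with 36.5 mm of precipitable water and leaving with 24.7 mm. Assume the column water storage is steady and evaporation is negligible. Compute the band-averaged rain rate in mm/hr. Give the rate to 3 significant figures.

Column moisture flux per unit crosswind length is F = V × PW.
Inflow: F_in = 12.9 × 36.5 = 470.85 mm·m/s
Outflow: F_out = 12.9 × 24.7 = 318.63 mm·m/s
Steady-state rate R = (F_in − F_out)/L = (470.85 − 318.63) / 46400 m = 3.281e-03 mm/s.
R = 3.281e-03 × 3600 = 11.8 mm/hr.

R ≈ 11.8 mm/hr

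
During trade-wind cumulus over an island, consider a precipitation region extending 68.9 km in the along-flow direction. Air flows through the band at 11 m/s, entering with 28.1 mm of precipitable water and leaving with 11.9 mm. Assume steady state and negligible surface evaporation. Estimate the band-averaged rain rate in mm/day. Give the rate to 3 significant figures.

Column moisture flux per unit crosswind length is F = V × PW.
Inflow: F_in = 11 × 28.1 = 309.1 mm·m/s
Outflow: F_out = 11 × 11.9 = 130.9 mm·m/s
Steady-state rate R = (F_in − F_out)/L = (309.1 − 130.9) / 68900 m = 2.586e-03 mm/s.
R = 2.586e-03 × 3600 × 24 = 223 mm/day.

R ≈ 223 mm/day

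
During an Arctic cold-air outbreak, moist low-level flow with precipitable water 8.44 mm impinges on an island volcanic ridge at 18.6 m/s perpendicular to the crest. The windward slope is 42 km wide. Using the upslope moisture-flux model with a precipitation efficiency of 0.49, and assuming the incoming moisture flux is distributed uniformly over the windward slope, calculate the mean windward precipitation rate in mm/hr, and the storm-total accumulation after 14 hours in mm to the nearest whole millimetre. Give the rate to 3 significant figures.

Incoming column moisture flux per unit ridge length: F = V × PW = 18.6 × 8.44 = 156.984 mm·m/s.
Spread over the 42 km slope with efficiency ε = 0.49: R = ε·F/W = 0.49 × 156.984 / 42000 m = 1.831e-03 mm/s.
R = 1.831e-03 × 3600 = 6.59 mm/hr.
Over 14 h: total = 6.59 × 14 = 92.26 ≈ 92 mm.

R ≈ 6.59 mm/hr; total ≈ 92 mm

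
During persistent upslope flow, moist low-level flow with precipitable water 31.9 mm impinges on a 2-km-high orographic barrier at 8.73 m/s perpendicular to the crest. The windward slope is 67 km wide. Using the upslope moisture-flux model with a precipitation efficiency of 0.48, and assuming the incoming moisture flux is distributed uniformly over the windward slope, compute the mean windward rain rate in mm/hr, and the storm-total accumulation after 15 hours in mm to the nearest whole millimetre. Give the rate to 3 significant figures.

Incoming column moisture flux per unit ridge length: F = V × PW = 8.73 × 31.9 = 278.487 mm·m/s.
Spread over the 67 km slope with efficiency ε = 0.48: R = ε·F/W = 0.48 × 278.487 / 67000 m = 1.995e-03 mm/s.
R = 1.995e-03 × 3600 = 7.18 mm/hr.
Over 15 h: total = 7.18 × 15 = 107.7 ≈ 108 mm.

R ≈ 7.18 mm/hr; total ≈ 108 mm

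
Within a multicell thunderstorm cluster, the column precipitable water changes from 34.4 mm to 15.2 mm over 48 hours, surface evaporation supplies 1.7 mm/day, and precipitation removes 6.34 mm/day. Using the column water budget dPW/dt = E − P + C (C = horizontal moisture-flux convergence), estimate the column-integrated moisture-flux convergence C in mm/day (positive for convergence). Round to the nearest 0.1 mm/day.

C ≈ -5.0 mm/day

dPW/dt = (15.2 − 34.4) mm / (48/24 day) = -9.600 mm/day.
C = dPW/dt − E + P = (-9.600) − 1.7 + 6.34 = -5.0 mm/day.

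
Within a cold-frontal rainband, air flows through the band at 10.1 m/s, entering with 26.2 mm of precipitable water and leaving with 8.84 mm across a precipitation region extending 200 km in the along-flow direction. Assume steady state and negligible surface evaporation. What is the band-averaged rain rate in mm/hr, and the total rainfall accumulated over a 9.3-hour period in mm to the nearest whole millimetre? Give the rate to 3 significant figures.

Column moisture flux per unit crosswind length is F = V × PW.
Inflow: F_in = 10.1 × 26.2 = 264.62 mm·m/s
Outflow: F_out = 10.1 × 8.84 = 89.284 mm·m/s
Steady-state rate R = (F_in − F_out)/L = (264.62 − 89.284) / 200000 m = 8.767e-04 mm/s.
R = 8.767e-04 × 3600 = 3.16 mm/hr.
Over 9.3 h: total = 3.16 × 9.3 = 29.388 ≈ 29 mm.

R ≈ 3.16 mm/hr; total ≈ 29 mm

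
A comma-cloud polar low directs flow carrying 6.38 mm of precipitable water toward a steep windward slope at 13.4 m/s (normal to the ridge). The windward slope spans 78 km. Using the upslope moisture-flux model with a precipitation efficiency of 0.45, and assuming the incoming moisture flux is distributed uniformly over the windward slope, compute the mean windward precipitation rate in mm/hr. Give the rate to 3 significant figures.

R ≈ 1.78 mm/hr

Incoming column moisture flux per unit ridge length: F = V × PW = 13.4 × 6.38 = 85.492 mm·m/s.
Spread over the 78 km slope with efficiency ε = 0.45: R = ε·F/W = 0.45 × 85.492 / 78000 m = 4.932e-04 mm/s.
R = 4.932e-04 × 3600 = 1.78 mm/hr.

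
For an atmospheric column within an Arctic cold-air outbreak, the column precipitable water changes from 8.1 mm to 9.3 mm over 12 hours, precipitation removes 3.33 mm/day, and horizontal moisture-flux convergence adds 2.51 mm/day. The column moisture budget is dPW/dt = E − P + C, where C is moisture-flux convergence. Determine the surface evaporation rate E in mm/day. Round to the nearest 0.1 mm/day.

E ≈ 3.2 mm/day

dPW/dt = (9.3 − 8.1) mm / (12/24 day) = +2.400 mm/day.
E = dPW/dt + P − C = (+2.400) + 3.33 − (2.51) = 3.2 mm/day.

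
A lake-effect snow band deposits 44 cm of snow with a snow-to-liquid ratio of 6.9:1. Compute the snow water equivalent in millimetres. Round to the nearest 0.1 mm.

SWE = snow depth / ratio = 44 cm / 6.9 = 6.377 cm = 63.8 mm.

SWE ≈ 63.8 mm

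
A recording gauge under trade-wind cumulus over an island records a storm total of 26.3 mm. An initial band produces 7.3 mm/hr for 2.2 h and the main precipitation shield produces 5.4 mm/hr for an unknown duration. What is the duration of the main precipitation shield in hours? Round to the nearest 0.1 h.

duration ≈ 1.9 h

Known phases: 7.3 × 2.2 = 16.06 mm.
Remaining depth = 26.3 − 16.06 = 10.24 mm.
Duration = 10.24 / 5.4 = 1.9 h.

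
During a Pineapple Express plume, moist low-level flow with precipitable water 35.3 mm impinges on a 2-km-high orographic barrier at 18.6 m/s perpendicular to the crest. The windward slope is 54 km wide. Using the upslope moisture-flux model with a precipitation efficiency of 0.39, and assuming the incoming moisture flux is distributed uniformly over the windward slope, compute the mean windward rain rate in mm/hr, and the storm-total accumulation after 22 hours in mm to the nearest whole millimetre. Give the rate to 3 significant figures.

R ≈ 17.1 mm/hr; total ≈ 376 mm

Incoming column moisture flux per unit ridge length: F = V × PW = 18.6 × 35.3 = 656.58 mm·m/s.
Spread over the 54 km slope with efficiency ε = 0.39: R = ε·F/W = 0.39 × 656.58 / 54000 m = 4.742e-03 mm/s.
R = 4.742e-03 × 3600 = 17.1 mm/hr.
Over 22 h: total = 17.1 × 22 = 376.2 ≈ 376 mm.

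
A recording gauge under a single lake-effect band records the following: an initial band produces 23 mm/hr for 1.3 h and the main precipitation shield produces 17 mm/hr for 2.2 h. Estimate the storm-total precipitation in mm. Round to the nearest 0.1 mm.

Total = Σ Rᵢ Δtᵢ = 23 × 1.3 + 17 × 2.2
      = 29.9 + 37.4 = 67.3 mm.

total ≈ 67.3 mm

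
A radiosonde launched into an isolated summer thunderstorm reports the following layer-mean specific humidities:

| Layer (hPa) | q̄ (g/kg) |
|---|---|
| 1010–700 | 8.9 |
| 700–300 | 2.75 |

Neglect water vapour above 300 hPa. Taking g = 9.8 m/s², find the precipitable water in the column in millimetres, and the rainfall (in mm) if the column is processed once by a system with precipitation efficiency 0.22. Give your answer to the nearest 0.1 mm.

Precipitable water is the column-integrated vapour mass per unit area: PW = (1/g) Σ q̄ Δp, with q in kg/kg and Δp in Pa (1 kg/m² of water = 1 mm).
Layer 1010–700 hPa: Δp = 310 hPa = 31000 Pa, q̄ = 0.0089 kg/kg → 0.0089 × 31000 / 9.8 = 28.15 mm
Layer 700–300 hPa: Δp = 400 hPa = 40000 Pa, q̄ = 0.00275 kg/kg → 0.00275 × 40000 / 9.8 = 11.22 mm
PW = 28.15 + 11.22 = 39.37 ≈ 39.4 mm.
Rainfall = ε × PW = 0.22 × 39.4 = 8.7 mm.

PW ≈ 39.4 mm; rainfall ≈ 8.7 mm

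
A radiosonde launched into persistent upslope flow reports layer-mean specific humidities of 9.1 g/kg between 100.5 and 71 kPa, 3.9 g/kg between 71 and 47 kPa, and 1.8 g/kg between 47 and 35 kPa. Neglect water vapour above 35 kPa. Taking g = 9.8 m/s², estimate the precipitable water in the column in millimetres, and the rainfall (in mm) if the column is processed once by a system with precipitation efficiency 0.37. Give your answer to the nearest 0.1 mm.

PW ≈ 39.1 mm; rainfall ≈ 14.5 mm

Precipitable water is the column-integrated vapour mass per unit area: PW = (1/g) Σ q̄ Δp, with q in kg/kg and Δp in Pa (1 kg/m² of water = 1 mm).
Layer 100.5–71 kPa: Δp = 295 hPa = 29500 Pa, q̄ = 0.0091 kg/kg → 0.0091 × 29500 / 9.8 = 27.39 mm
Layer 71–47 kPa: Δp = 240 hPa = 24000 Pa, q̄ = 0.0039 kg/kg → 0.0039 × 24000 / 9.8 = 9.55 mm
Layer 47–35 kPa: Δp = 120 hPa = 12000 Pa, q̄ = 0.0018 kg/kg → 0.0018 × 12000 / 9.8 = 2.20 mm
PW = 27.39 + 9.55 + 2.20 = 39.14 ≈ 39.1 mm.
Rainfall = ε × PW = 0.37 × 39.1 = 14.5 mm.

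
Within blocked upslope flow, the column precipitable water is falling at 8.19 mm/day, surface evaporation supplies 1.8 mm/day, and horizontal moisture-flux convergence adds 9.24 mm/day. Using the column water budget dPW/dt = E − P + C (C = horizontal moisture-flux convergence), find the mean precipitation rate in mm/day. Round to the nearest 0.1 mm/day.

dPW/dt = -8.19 mm/day.
P = E + C − dPW/dt = 1.8 + (9.24) − (-8.19) = 19.2 mm/day.

P ≈ 19.2 mm/day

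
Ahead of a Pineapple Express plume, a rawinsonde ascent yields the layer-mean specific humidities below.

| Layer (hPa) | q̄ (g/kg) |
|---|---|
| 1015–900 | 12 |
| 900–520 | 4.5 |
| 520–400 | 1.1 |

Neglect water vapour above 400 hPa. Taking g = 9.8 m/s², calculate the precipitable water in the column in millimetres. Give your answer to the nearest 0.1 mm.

PW ≈ 32.9 mm

Precipitable water is the column-integrated vapour mass per unit area: PW = (1/g) Σ q̄ Δp, with q in kg/kg and Δp in Pa (1 kg/m² of water = 1 mm).
Layer 1015–900 hPa: Δp = 115 hPa = 11500 Pa, q̄ = 0.012 kg/kg → 0.012 × 11500 / 9.8 = 14.08 mm
Layer 900–520 hPa: Δp = 380 hPa = 38000 Pa, q̄ = 0.0045 kg/kg → 0.0045 × 38000 / 9.8 = 17.45 mm
Layer 520–400 hPa: Δp = 120 hPa = 12000 Pa, q̄ = 0.0011 kg/kg → 0.0011 × 12000 / 9.8 = 1.35 mm
PW = 14.08 + 17.45 + 1.35 = 32.88 ≈ 32.9 mm.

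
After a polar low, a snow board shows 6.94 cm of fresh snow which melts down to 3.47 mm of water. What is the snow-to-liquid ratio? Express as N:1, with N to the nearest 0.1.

ratio ≈ 20.0

Ratio = snow depth / SWE = 69.4 mm / 3.47 mm = 20.0, i.e. 20.0:1.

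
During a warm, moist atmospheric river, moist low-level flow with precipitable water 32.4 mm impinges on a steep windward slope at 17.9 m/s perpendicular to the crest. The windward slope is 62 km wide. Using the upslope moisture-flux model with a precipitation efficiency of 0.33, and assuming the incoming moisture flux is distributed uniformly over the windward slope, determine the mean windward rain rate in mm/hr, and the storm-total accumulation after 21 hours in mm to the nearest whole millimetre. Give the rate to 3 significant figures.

R ≈ 11.1 mm/hr; total ≈ 233 mm

Incoming column moisture flux per unit ridge length: F = V × PW = 17.9 × 32.4 = 579.96 mm·m/s.
Spread over the 62 km slope with efficiency ε = 0.33: R = ε·F/W = 0.33 × 579.96 / 62000 m = 3.087e-03 mm/s.
R = 3.087e-03 × 3600 = 11.1 mm/hr.
Over 21 h: total = 11.1 × 21 = 233.1 ≈ 233 mm.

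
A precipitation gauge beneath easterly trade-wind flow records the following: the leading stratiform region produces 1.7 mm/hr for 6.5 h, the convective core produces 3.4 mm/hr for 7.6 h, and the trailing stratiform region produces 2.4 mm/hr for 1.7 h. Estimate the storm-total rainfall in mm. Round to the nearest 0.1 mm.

total ≈ 41.0 mm

Total = Σ Rᵢ Δtᵢ = 1.7 × 6.5 + 3.4 × 7.6 + 2.4 × 1.7
      = 11.05 + 25.84 + 4.08 = 41.0 mm.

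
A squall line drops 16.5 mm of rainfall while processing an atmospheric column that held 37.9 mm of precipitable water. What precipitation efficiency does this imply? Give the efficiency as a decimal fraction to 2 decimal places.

ε = rainfall / PW = 16.5 / 37.9 = 0.44.

ε ≈ 0.44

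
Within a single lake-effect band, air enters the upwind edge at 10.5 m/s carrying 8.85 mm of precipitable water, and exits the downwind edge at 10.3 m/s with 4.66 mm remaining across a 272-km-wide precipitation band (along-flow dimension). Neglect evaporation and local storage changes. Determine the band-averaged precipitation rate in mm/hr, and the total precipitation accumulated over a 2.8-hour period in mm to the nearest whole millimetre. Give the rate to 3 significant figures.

Column moisture flux per unit crosswind length is F = V × PW.
Inflow: F_in = 10.5 × 8.85 = 92.925 mm·m/s
Outflow: F_out = 10.3 × 4.66 = 47.998 mm·m/s
Steady-state rate R = (F_in − F_out)/L = (92.925 − 47.998) / 272000 m = 1.652e-04 mm/s.
R = 1.652e-04 × 3600 = 0.595 mm/hr.
Over 2.8 h: total = 0.595 × 2.8 = 1.666 ≈ 2 mm.

R ≈ 0.595 mm/hr; total ≈ 2 mm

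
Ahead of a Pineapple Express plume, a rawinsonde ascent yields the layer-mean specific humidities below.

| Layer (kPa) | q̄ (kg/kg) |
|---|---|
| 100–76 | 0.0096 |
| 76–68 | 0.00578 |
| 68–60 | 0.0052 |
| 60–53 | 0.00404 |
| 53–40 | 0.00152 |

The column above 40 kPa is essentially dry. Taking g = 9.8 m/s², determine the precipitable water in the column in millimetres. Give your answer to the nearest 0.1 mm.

PW ≈ 37.4 mm

Precipitable water is the column-integrated vapour mass per unit area: PW = (1/g) Σ q̄ Δp, with q in kg/kg and Δp in Pa (1 kg/m² of water = 1 mm).
Layer 100–76 kPa: Δp = 240 hPa = 24000 Pa, q̄ = 0.0096 kg/kg → 0.0096 × 24000 / 9.8 = 23.51 mm
Layer 76–68 kPa: Δp = 80 hPa = 8000 Pa, q̄ = 0.00578 kg/kg → 0.00578 × 8000 / 9.8 = 4.72 mm
Layer 68–60 kPa: Δp = 80 hPa = 8000 Pa, q̄ = 0.0052 kg/kg → 0.0052 × 8000 / 9.8 = 4.24 mm
Layer 60–53 kPa: Δp = 70 hPa = 7000 Pa, q̄ = 0.00404 kg/kg → 0.00404 × 7000 / 9.8 = 2.89 mm
Layer 53–40 kPa: Δp = 130 hPa = 13000 Pa, q̄ = 0.00152 kg/kg → 0.00152 × 13000 / 9.8 = 2.02 mm
PW = 23.51 + 4.72 + 4.24 + 2.89 + 2.02 = 37.38 ≈ 37.4 mm.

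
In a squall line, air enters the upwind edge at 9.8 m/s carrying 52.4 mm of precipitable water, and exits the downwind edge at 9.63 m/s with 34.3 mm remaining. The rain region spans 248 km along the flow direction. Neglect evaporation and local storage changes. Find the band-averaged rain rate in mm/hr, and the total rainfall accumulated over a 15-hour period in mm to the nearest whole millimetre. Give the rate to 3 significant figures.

R ≈ 2.66 mm/hr; total ≈ 40 mm

Column moisture flux per unit crosswind length is F = V × PW.
Inflow: F_in = 9.8 × 52.4 = 513.52 mm·m/s
Outflow: F_out = 9.63 × 34.3 = 330.309 mm·m/s
Steady-state rate R = (F_in − F_out)/L = (513.52 − 330.309) / 248000 m = 7.388e-04 mm/s.
R = 7.388e-04 × 3600 = 2.66 mm/hr.
Over 15 h: total = 2.66 × 15 = 39.9 ≈ 40 mm.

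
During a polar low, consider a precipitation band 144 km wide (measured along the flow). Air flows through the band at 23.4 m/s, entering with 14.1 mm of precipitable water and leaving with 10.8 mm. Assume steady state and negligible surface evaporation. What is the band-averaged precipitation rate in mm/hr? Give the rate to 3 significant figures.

R ≈ 1.93 mm/hr

Column moisture flux per unit crosswind length is F = V × PW.
Inflow: F_in = 23.4 × 14.1 = 329.94 mm·m/s
Outflow: F_out = 23.4 × 10.8 = 252.72 mm·m/s
Steady-state rate R = (F_in − F_out)/L = (329.94 − 252.72) / 144000 m = 5.362e-04 mm/s.
R = 5.362e-04 × 3600 = 1.93 mm/hr.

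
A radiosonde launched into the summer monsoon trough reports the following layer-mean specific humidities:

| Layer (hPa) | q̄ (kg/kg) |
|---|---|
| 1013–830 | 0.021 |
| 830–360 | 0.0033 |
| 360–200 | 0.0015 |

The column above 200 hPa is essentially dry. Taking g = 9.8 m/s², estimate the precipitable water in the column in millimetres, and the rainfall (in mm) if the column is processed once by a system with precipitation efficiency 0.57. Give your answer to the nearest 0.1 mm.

PW ≈ 57.5 mm; rainfall ≈ 32.8 mm

Precipitable water is the column-integrated vapour mass per unit area: PW = (1/g) Σ q̄ Δp, with q in kg/kg and Δp in Pa (1 kg/m² of water = 1 mm).
Layer 1013–830 hPa: Δp = 183 hPa = 18300 Pa, q̄ = 0.021 kg/kg → 0.021 × 18300 / 9.8 = 39.21 mm
Layer 830–360 hPa: Δp = 470 hPa = 47000 Pa, q̄ = 0.0033 kg/kg → 0.0033 × 47000 / 9.8 = 15.83 mm
Layer 360–200 hPa: Δp = 160 hPa = 16000 Pa, q̄ = 0.0015 kg/kg → 0.0015 × 16000 / 9.8 = 2.45 mm
PW = 39.21 + 15.83 + 2.45 = 57.49 ≈ 57.5 mm.
Rainfall = ε × PW = 0.57 × 57.5 = 32.8 mm.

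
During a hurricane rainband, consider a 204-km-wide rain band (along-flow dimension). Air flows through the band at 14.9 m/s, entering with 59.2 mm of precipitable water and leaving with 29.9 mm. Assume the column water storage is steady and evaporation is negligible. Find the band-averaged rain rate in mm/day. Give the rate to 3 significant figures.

R ≈ 185 mm/day

Column moisture flux per unit crosswind length is F = V × PW.
Inflow: F_in = 14.9 × 59.2 = 882.08 mm·m/s
Outflow: F_out = 14.9 × 29.9 = 445.51 mm·m/s
Steady-state rate R = (F_in − F_out)/L = (882.08 − 445.51) / 204000 m = 2.140e-03 mm/s.
R = 2.140e-03 × 3600 × 24 = 185 mm/day.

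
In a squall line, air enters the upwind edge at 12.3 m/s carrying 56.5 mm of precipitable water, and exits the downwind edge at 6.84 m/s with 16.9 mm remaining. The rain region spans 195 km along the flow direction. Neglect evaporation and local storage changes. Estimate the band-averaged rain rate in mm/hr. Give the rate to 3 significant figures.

Column moisture flux per unit crosswind length is F = V × PW.
Inflow: F_in = 12.3 × 56.5 = 694.95 mm·m/s
Outflow: F_out = 6.84 × 16.9 = 115.596 mm·m/s
Steady-state rate R = (F_in − F_out)/L = (694.95 − 115.596) / 195000 m = 2.971e-03 mm/s.
R = 2.971e-03 × 3600 = 10.7 mm/hr.

R ≈ 10.7 mm/hr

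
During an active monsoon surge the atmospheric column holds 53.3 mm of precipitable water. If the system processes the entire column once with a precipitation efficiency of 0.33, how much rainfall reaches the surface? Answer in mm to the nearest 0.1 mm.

Rainfall = ε × PW = 0.33 × 53.3 = 17.6 mm.

rainfall ≈ 17.6 mm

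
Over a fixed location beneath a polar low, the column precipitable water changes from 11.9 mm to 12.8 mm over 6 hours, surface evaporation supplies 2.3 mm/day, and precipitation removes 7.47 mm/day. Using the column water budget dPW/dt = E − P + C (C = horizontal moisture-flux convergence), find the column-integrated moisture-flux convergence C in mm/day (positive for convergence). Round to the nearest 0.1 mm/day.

C ≈ 8.8 mm/day

dPW/dt = (12.8 − 11.9) mm / (6/24 day) = +3.600 mm/day.
C = dPW/dt − E + P = (+3.600) − 2.3 + 7.47 = 8.8 mm/day.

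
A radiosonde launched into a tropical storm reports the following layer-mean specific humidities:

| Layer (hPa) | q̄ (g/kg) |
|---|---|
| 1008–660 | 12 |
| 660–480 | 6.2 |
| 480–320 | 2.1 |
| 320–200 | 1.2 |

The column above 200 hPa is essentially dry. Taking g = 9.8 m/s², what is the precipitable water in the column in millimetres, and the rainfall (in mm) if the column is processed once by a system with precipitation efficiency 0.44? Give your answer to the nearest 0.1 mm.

PW ≈ 58.9 mm; rainfall ≈ 25.9 mm

Precipitable water is the column-integrated vapour mass per unit area: PW = (1/g) Σ q̄ Δp, with q in kg/kg and Δp in Pa (1 kg/m² of water = 1 mm).
Layer 1008–660 hPa: Δp = 348 hPa = 34800 Pa, q̄ = 0.012 kg/kg → 0.012 × 34800 / 9.8 = 42.61 mm
Layer 660–480 hPa: Δp = 180 hPa = 18000 Pa, q̄ = 0.0062 kg/kg → 0.0062 × 18000 / 9.8 = 11.39 mm
Layer 480–320 hPa: Δp = 160 hPa = 16000 Pa, q̄ = 0.0021 kg/kg → 0.0021 × 16000 / 9.8 = 3.43 mm
Layer 320–200 hPa: Δp = 120 hPa = 12000 Pa, q̄ = 0.0012 kg/kg → 0.0012 × 12000 / 9.8 = 1.47 mm
PW = 42.61 + 11.39 + 3.43 + 1.47 = 58.90 ≈ 58.9 mm.
Rainfall = ε × PW = 0.44 × 58.9 = 25.9 mm.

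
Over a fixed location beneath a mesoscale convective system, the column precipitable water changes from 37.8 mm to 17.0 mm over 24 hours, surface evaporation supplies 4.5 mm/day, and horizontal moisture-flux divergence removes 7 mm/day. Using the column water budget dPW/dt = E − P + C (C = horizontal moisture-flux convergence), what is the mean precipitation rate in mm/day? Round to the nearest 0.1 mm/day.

dPW/dt = (17.0 − 37.8) mm / (24/24 day) = -20.800 mm/day.
P = E + C − dPW/dt = 4.5 + (-7) − (-20.800) = 18.3 mm/day.

P ≈ 18.3 mm/day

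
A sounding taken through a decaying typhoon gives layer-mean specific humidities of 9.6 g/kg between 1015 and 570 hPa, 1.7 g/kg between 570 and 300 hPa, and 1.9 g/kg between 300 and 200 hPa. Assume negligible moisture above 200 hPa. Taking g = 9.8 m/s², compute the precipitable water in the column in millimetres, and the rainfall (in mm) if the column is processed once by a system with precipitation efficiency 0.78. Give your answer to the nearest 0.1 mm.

Precipitable water is the column-integrated vapour mass per unit area: PW = (1/g) Σ q̄ Δp, with q in kg/kg and Δp in Pa (1 kg/m² of water = 1 mm).
Layer 1015–570 hPa: Δp = 445 hPa = 44500 Pa, q̄ = 0.0096 kg/kg → 0.0096 × 44500 / 9.8 = 43.59 mm
Layer 570–300 hPa: Δp = 270 hPa = 27000 Pa, q̄ = 0.0017 kg/kg → 0.0017 × 27000 / 9.8 = 4.68 mm
Layer 300–200 hPa: Δp = 100 hPa = 10000 Pa, q̄ = 0.0019 kg/kg → 0.0019 × 10000 / 9.8 = 1.94 mm
PW = 43.59 + 4.68 + 1.94 = 50.21 ≈ 50.2 mm.
Rainfall = ε × PW = 0.78 × 50.2 = 39.2 mm.

PW ≈ 50.2 mm; rainfall ≈ 39.2 mm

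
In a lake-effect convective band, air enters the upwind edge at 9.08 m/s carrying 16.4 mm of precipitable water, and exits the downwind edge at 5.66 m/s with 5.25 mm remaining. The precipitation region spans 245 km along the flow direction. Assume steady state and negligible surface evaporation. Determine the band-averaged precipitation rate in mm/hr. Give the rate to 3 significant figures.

Column moisture flux per unit crosswind length is F = V × PW.
Inflow: F_in = 9.08 × 16.4 = 148.912 mm·m/s
Outflow: F_out = 5.66 × 5.25 = 29.715 mm·m/s
Steady-state rate R = (F_in − F_out)/L = (148.912 − 29.715) / 245000 m = 4.865e-04 mm/s.
R = 4.865e-04 × 3600 = 1.75 mm/hr.

R ≈ 1.75 mm/hr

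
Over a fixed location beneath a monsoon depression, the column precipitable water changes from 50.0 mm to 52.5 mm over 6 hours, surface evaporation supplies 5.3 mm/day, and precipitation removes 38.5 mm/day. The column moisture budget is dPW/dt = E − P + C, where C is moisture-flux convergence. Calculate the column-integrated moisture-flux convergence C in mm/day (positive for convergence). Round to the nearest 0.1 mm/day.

dPW/dt = (52.5 − 50.0) mm / (6/24 day) = +10.000 mm/day.
C = dPW/dt − E + P = (+10.000) − 5.3 + 38.5 = 43.2 mm/day.

C ≈ 43.2 mm/day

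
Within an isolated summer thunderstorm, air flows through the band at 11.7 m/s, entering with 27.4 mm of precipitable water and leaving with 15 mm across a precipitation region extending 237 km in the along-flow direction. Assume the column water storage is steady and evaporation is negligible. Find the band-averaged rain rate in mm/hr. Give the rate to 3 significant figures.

R ≈ 2.20 mm/hr

Column moisture flux per unit crosswind length is F = V × PW.
Inflow: F_in = 11.7 × 27.4 = 320.58 mm·m/s
Outflow: F_out = 11.7 × 15 = 175.5 mm·m/s
Steady-state rate R = (F_in − F_out)/L = (320.58 − 175.5) / 237000 m = 6.122e-04 mm/s.
R = 6.122e-04 × 3600 = 2.20 mm/hr.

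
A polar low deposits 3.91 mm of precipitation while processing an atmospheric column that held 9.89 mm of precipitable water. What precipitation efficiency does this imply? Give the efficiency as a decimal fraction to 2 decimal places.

ε ≈ 0.40

ε = precipitation / PW = 3.91 / 9.89 = 0.40.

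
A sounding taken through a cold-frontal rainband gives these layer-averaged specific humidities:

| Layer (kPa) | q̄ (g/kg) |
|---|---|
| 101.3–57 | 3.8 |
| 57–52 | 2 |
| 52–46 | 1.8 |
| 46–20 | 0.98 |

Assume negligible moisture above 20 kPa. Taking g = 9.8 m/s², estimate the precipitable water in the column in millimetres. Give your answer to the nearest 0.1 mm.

Precipitable water is the column-integrated vapour mass per unit area: PW = (1/g) Σ q̄ Δp, with q in kg/kg and Δp in Pa (1 kg/m² of water = 1 mm).
Layer 101.3–57 kPa: Δp = 443 hPa = 44300 Pa, q̄ = 0.0038 kg/kg → 0.0038 × 44300 / 9.8 = 17.18 mm
Layer 57–52 kPa: Δp = 50 hPa = 5000 Pa, q̄ = 0.002 kg/kg → 0.002 × 5000 / 9.8 = 1.02 mm
Layer 52–46 kPa: Δp = 60 hPa = 6000 Pa, q̄ = 0.0018 kg/kg → 0.0018 × 6000 / 9.8 = 1.10 mm
Layer 46–20 kPa: Δp = 260 hPa = 26000 Pa, q̄ = 0.00098 kg/kg → 0.00098 × 26000 / 9.8 = 2.60 mm
PW = 17.18 + 1.02 + 1.10 + 2.60 = 21.90 ≈ 21.9 mm.

PW ≈ 21.9 mm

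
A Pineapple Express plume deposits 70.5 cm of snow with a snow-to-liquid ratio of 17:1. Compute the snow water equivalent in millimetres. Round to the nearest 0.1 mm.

SWE = snow depth / ratio = 70.5 cm / 17 = 4.147 cm = 41.5 mm.

SWE ≈ 41.5 mm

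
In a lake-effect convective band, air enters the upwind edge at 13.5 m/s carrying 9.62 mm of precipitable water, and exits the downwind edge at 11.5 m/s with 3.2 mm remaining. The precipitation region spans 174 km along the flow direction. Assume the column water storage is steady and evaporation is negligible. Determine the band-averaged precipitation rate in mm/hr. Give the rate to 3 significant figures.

Column moisture flux per unit crosswind length is F = V × PW.
Inflow: F_in = 13.5 × 9.62 = 129.87 mm·m/s
Outflow: F_out = 11.5 × 3.2 = 36.8 mm·m/s
Steady-state rate R = (F_in − F_out)/L = (129.87 − 36.8) / 174000 m = 5.349e-04 mm/s.
R = 5.349e-04 × 3600 = 1.93 mm/hr.

R ≈ 1.93 mm/hr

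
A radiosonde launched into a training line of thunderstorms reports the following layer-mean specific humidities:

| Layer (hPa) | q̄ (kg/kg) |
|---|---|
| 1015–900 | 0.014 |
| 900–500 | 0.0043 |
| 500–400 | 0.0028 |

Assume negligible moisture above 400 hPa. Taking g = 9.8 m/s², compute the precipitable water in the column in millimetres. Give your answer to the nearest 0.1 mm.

Precipitable water is the column-integrated vapour mass per unit area: PW = (1/g) Σ q̄ Δp, with q in kg/kg and Δp in Pa (1 kg/m² of water = 1 mm).
Layer 1015–900 hPa: Δp = 115 hPa = 11500 Pa, q̄ = 0.014 kg/kg → 0.014 × 11500 / 9.8 = 16.43 mm
Layer 900–500 hPa: Δp = 400 hPa = 40000 Pa, q̄ = 0.0043 kg/kg → 0.0043 × 40000 / 9.8 = 17.55 mm
Layer 500–400 hPa: Δp = 100 hPa = 10000 Pa, q̄ = 0.0028 kg/kg → 0.0028 × 10000 / 9.8 = 2.86 mm
PW = 16.43 + 17.55 + 2.86 = 36.84 ≈ 36.8 mm.

PW ≈ 36.8 mm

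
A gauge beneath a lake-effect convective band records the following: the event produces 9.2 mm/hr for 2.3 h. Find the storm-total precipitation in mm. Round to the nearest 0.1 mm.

Total = Σ Rᵢ Δtᵢ = 9.2 × 2.3
      = 21.16 = 21.2 mm.

total ≈ 21.2 mm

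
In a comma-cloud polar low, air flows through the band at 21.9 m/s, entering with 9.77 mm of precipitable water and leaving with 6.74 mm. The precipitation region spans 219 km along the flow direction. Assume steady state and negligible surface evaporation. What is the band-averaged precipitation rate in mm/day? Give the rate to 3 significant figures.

Column moisture flux per unit crosswind length is F = V × PW.
Inflow: F_in = 21.9 × 9.77 = 213.963 mm·m/s
Outflow: F_out = 21.9 × 6.74 = 147.606 mm·m/s
Steady-state rate R = (F_in − F_out)/L = (213.963 − 147.606) / 219000 m = 3.030e-04 mm/s.
R = 3.030e-04 × 3600 × 24 = 26.2 mm/day.

R ≈ 26.2 mm/day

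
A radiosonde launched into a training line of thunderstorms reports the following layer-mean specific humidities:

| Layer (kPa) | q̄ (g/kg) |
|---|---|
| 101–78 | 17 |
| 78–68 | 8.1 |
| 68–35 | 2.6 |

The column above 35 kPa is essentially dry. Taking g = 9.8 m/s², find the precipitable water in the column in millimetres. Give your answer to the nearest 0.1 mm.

Precipitable water is the column-integrated vapour mass per unit area: PW = (1/g) Σ q̄ Δp, with q in kg/kg and Δp in Pa (1 kg/m² of water = 1 mm).
Layer 101–78 kPa: Δp = 230 hPa = 23000 Pa, q̄ = 0.017 kg/kg → 0.017 × 23000 / 9.8 = 39.90 mm
Layer 78–68 kPa: Δp = 100 hPa = 10000 Pa, q̄ = 0.0081 kg/kg → 0.0081 × 10000 / 9.8 = 8.27 mm
Layer 68–35 kPa: Δp = 330 hPa = 33000 Pa, q̄ = 0.0026 kg/kg → 0.0026 × 33000 / 9.8 = 8.76 mm
PW = 39.90 + 8.27 + 8.76 = 56.93 ≈ 56.9 mm.

PW ≈ 56.9 mm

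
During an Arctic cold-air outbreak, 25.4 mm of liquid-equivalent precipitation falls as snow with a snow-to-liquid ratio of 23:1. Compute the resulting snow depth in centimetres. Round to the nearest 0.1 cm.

snow depth ≈ 58.4 cm

Snow depth = liquid × ratio = 25.4 mm × 23 = 584.2 mm = 58.4 cm.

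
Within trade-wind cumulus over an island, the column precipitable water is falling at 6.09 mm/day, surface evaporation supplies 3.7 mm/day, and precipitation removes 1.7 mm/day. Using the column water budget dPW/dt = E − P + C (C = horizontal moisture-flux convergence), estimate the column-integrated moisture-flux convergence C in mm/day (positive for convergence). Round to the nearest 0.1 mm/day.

C ≈ -8.1 mm/day

dPW/dt = -6.09 mm/day.
C = dPW/dt − E + P = (-6.09) − 3.7 + 1.7 = -8.1 mm/day.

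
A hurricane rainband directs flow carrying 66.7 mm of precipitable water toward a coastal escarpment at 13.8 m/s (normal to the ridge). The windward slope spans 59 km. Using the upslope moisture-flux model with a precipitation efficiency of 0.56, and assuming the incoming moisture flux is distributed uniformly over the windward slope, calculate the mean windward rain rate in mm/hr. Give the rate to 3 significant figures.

R ≈ 31.5 mm/hr

Incoming column moisture flux per unit ridge length: F = V × PW = 13.8 × 66.7 = 920.46 mm·m/s.
Spread over the 59 km slope with efficiency ε = 0.56: R = ε·F/W = 0.56 × 920.46 / 59000 m = 8.737e-03 mm/s.
R = 8.737e-03 × 3600 = 31.5 mm/hr.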